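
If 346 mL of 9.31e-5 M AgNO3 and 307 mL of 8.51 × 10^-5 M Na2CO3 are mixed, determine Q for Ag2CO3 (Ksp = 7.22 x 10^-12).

Total volume = 346 + 307 = 653 mL.
[Ag^+] = 9.31 x 10^-5 × (346/653) = 4.933 × 10^-5 M
[CO3^2-] = 8.51 × 10^-5 × (307/653) = 4.001 × 10^-5 M
Ag2CO3(s) ⇌ 2 Ag^+ + CO3^2-, so Q = [Ag^+]^2[CO3^2-]
Q = (4.933 × 10^-5)^2(4.001 × 10^-5) = 9.74 × 10^-14
Q < Ksp, so no precipitate of Ag2CO3 forms.

Q = 9.74e-14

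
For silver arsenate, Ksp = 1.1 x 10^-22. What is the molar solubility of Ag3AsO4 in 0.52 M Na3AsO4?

2.0 × 10^-8 M

Ag3AsO4(s) ⇌ 3 Ag^+(aq) + AsO4^3-(aq)
Ksp = [Ag^+]^3[AsO4^3-]
Let s be the molar solubility in this solution. [Ag^+] = 3s, [AsO4^3-] = 0.52 + s ≈ 0.52 (since AsO4^3- from Na3AsO4 dominates).
Ksp ≈ (3s)^3 × 0.52
s = 2.0 × 10^-8 M
Check: s = 2.0 × 10^-8 ≪ 0.52, so the approximation is valid.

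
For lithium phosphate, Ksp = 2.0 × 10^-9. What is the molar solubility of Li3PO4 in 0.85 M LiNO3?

Li3PO4(s) ⇌ 3 Li^+(aq) + PO4^3-(aq)
Ksp = [Li^+]^3[PO4^3-]
Let s be the molar solubility in this solution. [Li^+] = 0.85 + 3s ≈ 0.85, [PO4^3-] = s (since Li^+ from LiNO3 dominates).
Ksp ≈ (0.85)^3 × s
s = 3.3 × 10^-9 M
Check: 3s = 9.8 × 10^-9 ≪ 0.85, so the approximation is valid.

3.3 × 10^-9 M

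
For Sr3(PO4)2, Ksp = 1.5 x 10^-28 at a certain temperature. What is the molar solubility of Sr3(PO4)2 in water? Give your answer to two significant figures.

Sr3(PO4)2(s) <=> 3 Sr^2+ + 2 PO4^3-
Ksp = [Sr^2+]^3[PO4^3-]^2
With molar solubility s: [Sr^2+] = 3s, [PO4^3-] = 2s.
So Ksp = (3s)^3 × (2s)^2 = 108s^5
s^5 = 1.5 x 10^-28 / 108, so s = 1.1 × 10^-6 M

s ≈ 1.1 × 10^-6 M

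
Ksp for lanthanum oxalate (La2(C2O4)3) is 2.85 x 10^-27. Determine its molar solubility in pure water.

1.92 × 10^-6 M

La2(C2O4)3(s) ⇌ 2 La^3+(aq) + 3 C2O4^2-(aq)
Ksp = [La^3+]^2[C2O4^2-]^3
For each mole of La2(C2O4)3 that dissolves: [La^3+] = 2s, [C2O4^2-] = 3s.
Ksp = (2s)^2(3s)^3 = 108s^5
s^5 = 2.85 x 10^-27 / 108, so s = 1.92 × 10^-6 M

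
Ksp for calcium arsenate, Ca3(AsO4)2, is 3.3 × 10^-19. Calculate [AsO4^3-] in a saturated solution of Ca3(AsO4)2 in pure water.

Ca3(AsO4)2(s) <=> 3 Ca^2+(aq) + 2 AsO4^3-(aq)
Ksp = [Ca^2+]^3[AsO4^3-]^2
If s mol/L of Ca3(AsO4)2 dissolves, [Ca^2+] = 3s and [AsO4^3-] = 2s.
Ksp = (3s)^3(2s)^2 = 108s^5
s^5 = 3.3 × 10^-19 / 108, so s = 7.89 × 10^-5 M
[AsO4^3-] = 2s = 1.6 × 10^-4 M

[AsO4^3-] = 1.6e-4 M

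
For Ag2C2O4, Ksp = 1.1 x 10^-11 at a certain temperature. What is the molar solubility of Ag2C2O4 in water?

s ≈ 1.4 × 10^-4 M

Ag2C2O4(s) ⇌ 2 Ag^+ + C2O4^2-
Ksp = [Ag^+]^2[C2O4^2-]
If s mol/L of Ag2C2O4 dissolves, [Ag^+] = 2s and [C2O4^2-] = s.
Ksp = (2s)^2s = 4s^3
s^3 = 1.1 x 10^-11 / 4, so s = 1.4 × 10^-4 M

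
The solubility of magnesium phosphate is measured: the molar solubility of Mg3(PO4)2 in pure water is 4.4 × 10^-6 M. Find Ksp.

Ksp ≈ 1.8 x 10^-25

Mg3(PO4)2(s) ⇌ 3 Mg^2+ + 2 PO4^3-
If s mol/L of Mg3(PO4)2 dissolves, [Mg^2+] = 3s and [PO4^3-] = 2s.
Ksp = [Mg^2+]^3[PO4^3-]^2
Substituting: Ksp = (3s)^3(2s)^2 = 108s^5
With s = 4.4 × 10^-6: Ksp = 1.8 × 10^-25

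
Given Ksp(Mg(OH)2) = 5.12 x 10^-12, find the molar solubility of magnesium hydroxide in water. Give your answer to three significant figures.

Mg(OH)2(s) <=> Mg^2+(aq) + 2 OH^-(aq)
Ksp = [Mg^2+][OH^-]^2
For each mole of Mg(OH)2 that dissolves: [Mg^2+] = s, [OH^-] = 2s.
So Ksp = s × (2s)^2 = 4s^3
s^3 = 5.12 x 10^-12 / 4, so s = 1.09 × 10^-4 M

s ≈ 1.09e-4 M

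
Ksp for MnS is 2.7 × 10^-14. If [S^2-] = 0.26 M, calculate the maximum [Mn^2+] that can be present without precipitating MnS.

[Mn^2+] = 1.0e-13 M

MnS(s) <=> Mn^2+ + S^2-
Ksp = [Mn^2+][S^2-]
Precipitation begins when Q = Ksp. With [S^2-] = 0.26 M:
2.7 × 10^-14 = (0.26) × [Mn^2+]
[Mn^2+] = (2.7 × 10^-14 / 2.6 × 10^-1) = 1.0 × 10^-13 M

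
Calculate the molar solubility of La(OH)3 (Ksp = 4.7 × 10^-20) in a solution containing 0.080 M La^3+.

2.8 × 10^-7 M

La(OH)3(s) <=> La^3+ + 3 OH^-
Ksp = [La^3+][OH^-]^3
Let s = moles of La(OH)3 that dissolve per litre. [La^3+] = 0.080 + s ≈ 0.080, [OH^-] = 3s (common-ion effect: La^3+ is already 0.080 M).
Ksp ≈ 0.080 × (3s)^3
s = 2.8 × 10^-7 M
Check: s = 2.8 × 10^-7 ≪ 0.080, so the approximation is valid.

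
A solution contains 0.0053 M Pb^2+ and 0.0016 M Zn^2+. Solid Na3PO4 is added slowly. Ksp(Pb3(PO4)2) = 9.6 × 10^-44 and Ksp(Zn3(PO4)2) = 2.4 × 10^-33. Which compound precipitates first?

Precipitation of each salt starts when its ion product equals its Ksp.
For Pb3(PO4)2: 9.6 × 10^-44 = (0.0053)^3 × [PO4^3-]^2  ⇒  [PO4^3-] = 8.0 × 10^-19 M.
For Zn3(PO4)2: 2.4 × 10^-33 = (0.0016)^3 × [PO4^3-]^2  ⇒  [PO4^3-] = 7.7 × 10^-13 M.
The salt with the lower threshold [PO4^3-] precipitates first: Pb3(PO4)2.

Pb3(PO4)2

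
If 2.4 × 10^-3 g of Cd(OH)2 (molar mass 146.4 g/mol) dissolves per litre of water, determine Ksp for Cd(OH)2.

Ksp = 1.8 × 10^-14

Molar solubility s = (2.4 x 10^-3 g/L) / (146.4 g/mol) = 1.64 × 10^-5 M.
Cd(OH)2(s) ⇌ Cd^2+(aq) + 2 OH^-(aq)
With molar solubility s: [Cd^2+] = s, [OH^-] = 2s.
Ksp = [Cd^2+][OH^-]^2
Ksp = s(2s)^2 = 4s^3
With s = 1.64 x 10^-5: Ksp = 1.8 × 10^-14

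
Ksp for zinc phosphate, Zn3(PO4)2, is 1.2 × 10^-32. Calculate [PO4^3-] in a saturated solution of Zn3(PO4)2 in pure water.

[PO4^3-] = 3.2 × 10^-7 M

Zn3(PO4)2(s) <=> 3 Zn^2+ + 2 PO4^3-
Ksp = [Zn^2+]^3[PO4^3-]^2
With molar solubility s: [Zn^2+] = 3s, [PO4^3-] = 2s.
So Ksp = (3s)^3 × (2s)^2 = 108s^5
s^5 = 1.2 × 10^-32 / 108, so s = 1.62 × 10^-7 M
[PO4^3-] = 2s = 3.2 × 10^-7 M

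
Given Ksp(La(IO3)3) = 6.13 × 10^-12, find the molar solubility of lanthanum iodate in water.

s = 6.90 × 10^-4 M

La(IO3)3(s) <=> La^3+ + 3 IO3^-
Ksp = [La^3+][IO3^-]^3
For each mole of La(IO3)3 that dissolves: [La^3+] = s, [IO3^-] = 3s.
Ksp = s(3s)^3 = 27s^4
s = (6.13 × 10^-12 / 27)^(1/4) = 6.90 × 10^-4 M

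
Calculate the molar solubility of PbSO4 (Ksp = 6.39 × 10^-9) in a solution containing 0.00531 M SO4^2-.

1.20 × 10^-6 M

PbSO4(s) <=> Pb^2+(aq) + SO4^2-(aq)
Ksp = [Pb^2+][SO4^2-]
Let s = moles of PbSO4 that dissolve per litre. [Pb^2+] = s, [SO4^2-] = 0.00531 + s ≈ 0.00531 (common-ion effect: SO4^2- is already 0.00531 M).
Ksp ≈ s × 0.00531
s = 1.20 × 10^-6 M
Check: s = 1.2 x 10^-6 ≪ 0.00531, so the approximation is valid.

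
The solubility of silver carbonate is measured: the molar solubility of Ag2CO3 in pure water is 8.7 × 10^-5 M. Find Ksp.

Ksp = 2.6 × 10^-12

Ag2CO3(s) <=> 2 Ag^+ + CO3^2-
With molar solubility s: [Ag^+] = 2s, [CO3^2-] = s.
Ksp = [Ag^+]^2[CO3^2-]
Substituting: Ksp = (2s)^2s = 4s^3
Ksp = 4 × (8.7 x 10^-5)^3 = 2.6 x 10^-12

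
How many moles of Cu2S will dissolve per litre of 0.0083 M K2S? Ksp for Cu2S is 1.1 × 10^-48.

s = 5.8 × 10^-24 M

Cu2S(s) <=> 2 Cu^+(aq) + S^2-(aq)
Ksp = [Cu^+]^2[S^2-]
Let s = moles of Cu2S that dissolve per litre. [Cu^+] = 2s, [S^2-] = 0.0083 + s ≈ 0.0083 (common-ion effect: S^2- is already 0.0083 M).
Ksp ≈ (2s)^2 × 0.0083
s = 5.8 x 10^-24 M
Check: s = 5.8 × 10^-24 ≪ 0.0083, so the approximation is valid.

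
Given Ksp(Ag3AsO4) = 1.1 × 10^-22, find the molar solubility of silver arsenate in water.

1.4e-6 M

Ag3AsO4(s) <=> 3 Ag^+(aq) + AsO4^3-(aq)
Ksp = [Ag^+]^3[AsO4^3-]
With molar solubility s: [Ag^+] = 3s, [AsO4^3-] = s.
Substituting: Ksp = (3s)^3s = 27s^4
s^4 = 1.1 × 10^-22 / 27, so s = 1.4 × 10^-6 M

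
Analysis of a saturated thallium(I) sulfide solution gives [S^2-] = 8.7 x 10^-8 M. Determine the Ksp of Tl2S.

Ksp = 2.6e-21

Tl2S(s) ⇌ 2 Tl^+ + S^2-
Stoichiometry gives [Tl^+] = (2/1)[S^2-] = 1.74 × 10^-7 M.
Ksp = [Tl^+]^2[S^2-]
Ksp = (1.74 x 10^-7)^2 × 8.7 × 10^-8 = 2.6 x 10^-21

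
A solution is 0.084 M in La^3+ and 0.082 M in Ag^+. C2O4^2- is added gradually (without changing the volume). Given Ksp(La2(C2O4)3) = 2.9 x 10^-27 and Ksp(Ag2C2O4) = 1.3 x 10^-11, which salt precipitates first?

Ag2C2O4

Each salt begins to precipitate when Q = Ksp, i.e. when [C2O4^2-] reaches its threshold.
For La2(C2O4)3: 2.9 x 10^-27 = (0.084)^2 × [C2O4^2-]^3  ⇒  [C2O4^2-] = 7.4 x 10^-9 M.
For Ag2C2O4: 1.3 x 10^-11 = (0.082)^2 × [C2O4^2-]  ⇒  [C2O4^2-] = 1.9 × 10^-9 M.
The salt with the lower threshold [C2O4^2-] precipitates first: Ag2C2O4.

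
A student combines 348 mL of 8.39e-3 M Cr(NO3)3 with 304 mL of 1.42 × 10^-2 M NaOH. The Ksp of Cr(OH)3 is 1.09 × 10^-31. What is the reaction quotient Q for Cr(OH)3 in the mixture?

1.30e-9

Total volume = 348 + 304 = 652 mL.
[Cr^3+] = 8.39 x 10^-3 × (348/652) = 4.478 × 10^-3 M
[OH^-] = 1.42 × 10^-2 × (304/652) = 6.621 × 10^-3 M
Cr(OH)3(s) ⇌ Cr^3+ + 3 OH^-, so Q = [Cr^3+][OH^-]^3
Q = (4.478 × 10^-3)(6.621 × 10^-3)^3 = 1.30 × 10^-9
Q > Ksp, so Cr(OH)3 will precipitate.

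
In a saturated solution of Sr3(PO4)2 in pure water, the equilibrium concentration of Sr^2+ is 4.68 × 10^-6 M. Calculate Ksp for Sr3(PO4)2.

Sr3(PO4)2(s) ⇌ 3 Sr^2+(aq) + 2 PO4^3-(aq)
Stoichiometry gives [PO4^3-] = (2/3)[Sr^2+] = 3.120 × 10^-6 M.
Ksp = [Sr^2+]^3[PO4^3-]^2
Ksp = (4.68 × 10^-6)^3 × (3.120 × 10^-6)^2 = 9.98 x 10^-28

Ksp = 9.98e-28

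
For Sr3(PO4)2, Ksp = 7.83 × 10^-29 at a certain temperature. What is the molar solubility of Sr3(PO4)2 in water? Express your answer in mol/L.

Sr3(PO4)2(s) <=> 3 Sr^2+(aq) + 2 PO4^3-(aq)
Ksp = [Sr^2+]^3[PO4^3-]^2
With molar solubility s: [Sr^2+] = 3s, [PO4^3-] = 2s.
So Ksp = (3s)^3 × (2s)^2 = 108s^5
s^5 = 7.83 × 10^-29 / 108, so s = 9.38 x 10^-7 M

9.38 × 10^-7 M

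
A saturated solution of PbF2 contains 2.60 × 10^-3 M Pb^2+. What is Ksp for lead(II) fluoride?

Ksp ≈ 7.03e-8

PbF2(s) ⇌ Pb^2+ + 2 F^-
Stoichiometry gives [F^-] = (2/1)[Pb^2+] = 5.200 × 10^-3 M.
Ksp = [Pb^2+][F^-]^2
Ksp = 2.60 × 10^-3 × (5.200 × 10^-3)^2 = 7.03 × 10^-8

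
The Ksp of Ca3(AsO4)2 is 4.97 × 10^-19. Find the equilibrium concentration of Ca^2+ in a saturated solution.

[Ca^2+] ≈ 2.57 x 10^-4 M

Ca3(AsO4)2(s) ⇌ 3 Ca^2+(aq) + 2 AsO4^3-(aq)
Ksp = [Ca^2+]^3[AsO4^3-]^2
Let s = molar solubility. Then [Ca^2+] = 3s and [AsO4^3-] = 2s.
So Ksp = (3s)^3 × (2s)^2 = 108s^5
Solving, s = (4.97 × 10^-19/108)^(1/5) = 8.562 x 10^-5 M
[Ca^2+] = 3s = 2.57 × 10^-4 M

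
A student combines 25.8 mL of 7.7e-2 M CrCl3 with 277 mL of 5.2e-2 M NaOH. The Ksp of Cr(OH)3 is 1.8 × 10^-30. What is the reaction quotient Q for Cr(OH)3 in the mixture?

Total volume = 25.8 + 277 = 302.8 mL.
[Cr^3+] = 7.7 x 10^-2 × (25.8/302.8) = 6.56 × 10^-3 M
[OH^-] = 5.2 x 10^-2 × (277/302.8) = 4.76 × 10^-2 M
Cr(OH)3(s) ⇌ Cr^3+ + 3 OH^-, so Q = [Cr^3+][OH^-]^3
Q = (6.56 x 10^-3)(4.76 x 10^-2)^3 = 7.1 × 10^-7
Q > Ksp, so Cr(OH)3 will precipitate.

7.1e-7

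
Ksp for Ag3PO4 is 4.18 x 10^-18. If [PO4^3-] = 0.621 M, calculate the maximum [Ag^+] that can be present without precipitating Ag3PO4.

Ag3PO4(s) ⇌ 3 Ag^+ + PO4^3-
Ksp = [Ag^+]^3[PO4^3-]
Precipitation begins when Q = Ksp. With [PO4^3-] = 0.621 M:
4.18 x 10^-18 = (0.621) × [Ag^+]^3
[Ag^+] = (4.18 x 10^-18 / 6.21 × 10^-1)^(1/3) = 1.89 x 10^-6 M

1.89 × 10^-6 M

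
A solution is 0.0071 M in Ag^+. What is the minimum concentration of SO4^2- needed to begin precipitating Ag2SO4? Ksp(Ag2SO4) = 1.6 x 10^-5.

Ag2SO4(s) ⇌ 2 Ag^+ + SO4^2-
Ksp = [Ag^+]^2[SO4^2-]
Precipitation begins when Q = Ksp. With [Ag^+] = 0.0071 M:
1.6 x 10^-5 = (0.0071)^2 × [SO4^2-]
[SO4^2-] = (1.6 x 10^-5 / 5.04 × 10^-5) = 3.2 × 10^-1 M

[SO4^2-] ≈ 0.32 M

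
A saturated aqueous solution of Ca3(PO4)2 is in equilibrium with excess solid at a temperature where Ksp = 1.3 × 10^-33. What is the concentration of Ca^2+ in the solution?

3.1e-7 M

Ca3(PO4)2(s) <=> 3 Ca^2+(aq) + 2 PO4^3-(aq)
Ksp = [Ca^2+]^3[PO4^3-]^2
For each mole of Ca3(PO4)2 that dissolves: [Ca^2+] = 3s, [PO4^3-] = 2s.
So Ksp = (3s)^3 × (2s)^2 = 108s^5
s^5 = 1.3 × 10^-33 / 108, so s = 1.04 × 10^-7 M
[Ca^2+] = 3s = 3.1 x 10^-7 M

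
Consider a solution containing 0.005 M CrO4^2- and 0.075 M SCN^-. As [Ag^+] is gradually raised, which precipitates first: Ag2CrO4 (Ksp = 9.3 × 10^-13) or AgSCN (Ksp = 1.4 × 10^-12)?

AgSCN

Precipitation of each salt starts when its ion product equals its Ksp.
For Ag2CrO4: 9.3 × 10^-13 = 0.005 × [Ag^+]^2  ⇒  [Ag^+] = 1.4 × 10^-5 M.
For AgSCN: 1.4 × 10^-12 = 0.075 × [Ag^+]  ⇒  [Ag^+] = 1.9 × 10^-11 M.
The salt with the lower threshold [Ag^+] precipitates first: AgSCN.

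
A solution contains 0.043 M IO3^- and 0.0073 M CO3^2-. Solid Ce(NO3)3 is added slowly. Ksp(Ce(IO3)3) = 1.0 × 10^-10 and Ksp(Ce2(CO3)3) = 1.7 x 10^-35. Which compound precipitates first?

Each salt begins to precipitate when Q = Ksp, i.e. when [Ce^3+] reaches its threshold.
For Ce(IO3)3: 1.0 × 10^-10 = (0.043)^3 × [Ce^3+]  ⇒  [Ce^3+] = 1.3 × 10^-6 M.
For Ce2(CO3)3: 1.7 x 10^-35 = (0.0073)^3 × [Ce^3+]^2  ⇒  [Ce^3+] = 6.6 × 10^-15 M.
The salt with the lower threshold [Ce^3+] precipitates first: Ce2(CO3)3.

Ce2(CO3)3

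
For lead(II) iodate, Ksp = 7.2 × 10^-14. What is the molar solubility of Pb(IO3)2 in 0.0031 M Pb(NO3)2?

s ≈ 2.4 x 10^-6 M

Pb(IO3)2(s) ⇌ Pb^2+(aq) + 2 IO3^-(aq)
Ksp = [Pb^2+][IO3^-]^2
If s mol/L dissolves here, [Pb^2+] = 0.0031 + s ≈ 0.0031, [IO3^-] = 2s (common-ion effect: Pb^2+ is already 0.0031 M).
Ksp ≈ 0.0031 × (2s)^2
s = 2.4 × 10^-6 M
Check: s = 2.4 × 10^-6 ≪ 0.0031, so the approximation is valid.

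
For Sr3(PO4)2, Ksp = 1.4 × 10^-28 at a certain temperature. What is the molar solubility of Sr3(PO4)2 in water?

Sr3(PO4)2(s) <=> 3 Sr^2+ + 2 PO4^3-
Ksp = [Sr^2+]^3[PO4^3-]^2
With molar solubility s: [Sr^2+] = 3s, [PO4^3-] = 2s.
Substituting: Ksp = (3s)^3(2s)^2 = 108s^5
s = (1.4 × 10^-28 / 108)^(1/5) = 1.1 × 10^-6 M

1.1 × 10^-6 M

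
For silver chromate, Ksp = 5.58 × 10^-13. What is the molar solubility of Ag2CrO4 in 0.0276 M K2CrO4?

Ag2CrO4(s) ⇌ 2 Ag^+ + CrO4^2-
Ksp = [Ag^+]^2[CrO4^2-]
If s mol/L dissolves here, [Ag^+] = 2s, [CrO4^2-] = 0.0276 + s ≈ 0.0276 (since CrO4^2- from K2CrO4 dominates).
Ksp ≈ (2s)^2 × 0.0276
s = 2.25 × 10^-6 M
Check: s = 2.2 × 10^-6 ≪ 0.0276, so the approximation is valid.

2.25e-6 M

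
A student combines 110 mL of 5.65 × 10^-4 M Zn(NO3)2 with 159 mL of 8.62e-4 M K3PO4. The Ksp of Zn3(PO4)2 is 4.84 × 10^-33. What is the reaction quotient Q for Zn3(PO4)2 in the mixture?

3.20 x 10^-18

Total volume = 110 + 159 = 269 mL.
[Zn^2+] = 5.65 × 10^-4 × (110/269) = 2.310 x 10^-4 M
[PO4^3-] = 8.62 x 10^-4 × (159/269) = 5.095 x 10^-4 M
Zn3(PO4)2(s) <=> 3 Zn^2+ + 2 PO4^3-, so Q = [Zn^2+]^3[PO4^3-]^2
Q = (2.310 × 10^-4)^3(5.095 × 10^-4)^2 = 3.20 × 10^-18
Q > Ksp, so Zn3(PO4)2 will precipitate.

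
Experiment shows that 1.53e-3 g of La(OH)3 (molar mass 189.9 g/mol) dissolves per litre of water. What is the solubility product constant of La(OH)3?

1.14 × 10^-19

Molar solubility s = (1.53 × 10^-3 g/L) / (189.9 g/mol) = 8.057 × 10^-6 M.
La(OH)3(s) ⇌ La^3+(aq) + 3 OH^-(aq)
If s mol/L of La(OH)3 dissolves, [La^3+] = s and [OH^-] = 3s.
Ksp = [La^3+][OH^-]^3
Substituting: Ksp = s(3s)^3 = 27s^4
Ksp = 27 × (8.057 x 10^-6)^4 = 1.14 × 10^-19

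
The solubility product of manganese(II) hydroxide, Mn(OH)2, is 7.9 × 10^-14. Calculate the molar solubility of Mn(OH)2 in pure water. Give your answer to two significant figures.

Mn(OH)2(s) <=> Mn^2+(aq) + 2 OH^-(aq)
Ksp = [Mn^2+][OH^-]^2
For each mole of Mn(OH)2 that dissolves: [Mn^2+] = s, [OH^-] = 2s.
Ksp = s(2s)^2 = 4s^3
s^3 = 7.9 × 10^-14 / 4, so s = 2.7 × 10^-5 M

s = 2.7 × 10^-5 M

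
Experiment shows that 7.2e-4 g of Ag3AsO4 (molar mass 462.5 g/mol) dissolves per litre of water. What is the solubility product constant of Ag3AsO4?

Molar solubility s = (7.2 x 10^-4 g/L) / (462.5 g/mol) = 1.56 × 10^-6 M.
Ag3AsO4(s) <=> 3 Ag^+(aq) + AsO4^3-(aq)
For each mole of Ag3AsO4 that dissolves: [Ag^+] = 3s, [AsO4^3-] = s.
Ksp = [Ag^+]^3[AsO4^3-]
So Ksp = (3s)^3 × s = 27s^4
Ksp = 27 × (1.56 x 10^-6)^4 = 1.6 x 10^-22

1.6 x 10^-22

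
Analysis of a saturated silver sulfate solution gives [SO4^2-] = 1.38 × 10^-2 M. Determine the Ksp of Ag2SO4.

Ag2SO4(s) ⇌ 2 Ag^+(aq) + SO4^2-(aq)
Stoichiometry gives [Ag^+] = (2/1)[SO4^2-] = 2.760 × 10^-2 M.
Ksp = [Ag^+]^2[SO4^2-]
Ksp = (2.760 x 10^-2)^2 × 1.38 × 10^-2 = 1.05 x 10^-5

1.05 x 10^-5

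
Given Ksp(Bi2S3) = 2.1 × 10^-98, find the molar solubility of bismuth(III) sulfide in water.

Bi2S3(s) ⇌ 2 Bi^3+(aq) + 3 S^2-(aq)
Ksp = [Bi^3+]^2[S^2-]^3
With molar solubility s: [Bi^3+] = 2s, [S^2-] = 3s.
Ksp = (2s)^2(3s)^3 = 108s^5
s = (2.1 × 10^-98 / 108)^(1/5) = 1.1 × 10^-20 M

1.1e-20 M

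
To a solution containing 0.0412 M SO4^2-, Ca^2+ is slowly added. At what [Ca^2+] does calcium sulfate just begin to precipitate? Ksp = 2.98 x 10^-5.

CaSO4(s) ⇌ Ca^2+(aq) + SO4^2-(aq)
Ksp = [Ca^2+][SO4^2-]
Precipitation begins when Q = Ksp. With [SO4^2-] = 0.0412 M:
2.98 x 10^-5 = (0.0412) × [Ca^2+]
[Ca^2+] = (2.98 x 10^-5 / 4.12 × 10^-2) = 7.23 x 10^-4 M

[Ca^2+] ≈ 7.23 × 10^-4 M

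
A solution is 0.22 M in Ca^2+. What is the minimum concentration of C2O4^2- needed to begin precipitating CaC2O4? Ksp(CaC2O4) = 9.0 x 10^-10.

CaC2O4(s) <=> Ca^2+ + C2O4^2-
Ksp = [Ca^2+][C2O4^2-]
Precipitation begins when Q = Ksp. With [Ca^2+] = 0.22 M:
9.0 x 10^-10 = (0.22) × [C2O4^2-]
[C2O4^2-] = (9.0 x 10^-10 / 2.2 x 10^-1) = 4.1 × 10^-9 M

[C2O4^2-] = 4.1 x 10^-9 M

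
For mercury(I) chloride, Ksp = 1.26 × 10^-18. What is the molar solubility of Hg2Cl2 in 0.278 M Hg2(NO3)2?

s = 1.06 × 10^-9 M

Hg2Cl2(s) ⇌ Hg2^2+(aq) + 2 Cl^-(aq)
Ksp = [Hg2^2+][Cl^-]^2
If s mol/L dissolves here, [Hg2^2+] = 0.278 + s ≈ 0.278, [Cl^-] = 2s (common-ion effect: Hg2^2+ is already 0.278 M).
Ksp ≈ 0.278 × (2s)^2
s = 1.06 x 10^-9 M
Check: s = 1.1 × 10^-9 ≪ 0.278, so the approximation is valid.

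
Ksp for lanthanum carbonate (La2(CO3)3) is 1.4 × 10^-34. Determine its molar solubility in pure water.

La2(CO3)3(s) <=> 2 La^3+ + 3 CO3^2-
Ksp = [La^3+]^2[CO3^2-]^3
If s mol/L of La2(CO3)3 dissolves, [La^3+] = 2s and [CO3^2-] = 3s.
Substituting: Ksp = (2s)^2(3s)^3 = 108s^5
Solving, s = (1.4 × 10^-34/108)^(1/5) = 6.6 x 10^-8 M

6.6 × 10^-8 M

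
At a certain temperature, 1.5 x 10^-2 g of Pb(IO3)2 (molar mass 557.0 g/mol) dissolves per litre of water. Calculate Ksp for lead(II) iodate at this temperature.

7.8 × 10^-14

Molar solubility s = (1.5 × 10^-2 g/L) / (557.0 g/mol) = 2.69 x 10^-5 M.
Pb(IO3)2(s) <=> Pb^2+(aq) + 2 IO3^-(aq)
For each mole of Pb(IO3)2 that dissolves: [Pb^2+] = s, [IO3^-] = 2s.
Ksp = [Pb^2+][IO3^-]^2
Ksp = s(2s)^2 = 4s^3
Ksp = 4 × (2.69 x 10^-5)^3 = 7.8 × 10^-14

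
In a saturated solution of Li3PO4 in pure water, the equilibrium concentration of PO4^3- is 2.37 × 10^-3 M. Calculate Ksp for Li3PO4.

Li3PO4(s) <=> 3 Li^+ + PO4^3-
Stoichiometry gives [Li^+] = (3/1)[PO4^3-] = 7.110 × 10^-3 M.
Ksp = [Li^+]^3[PO4^3-]
Ksp = (7.110 × 10^-3)^3 × 2.37 × 10^-3 = 8.52 × 10^-10

Ksp ≈ 8.52 × 10^-10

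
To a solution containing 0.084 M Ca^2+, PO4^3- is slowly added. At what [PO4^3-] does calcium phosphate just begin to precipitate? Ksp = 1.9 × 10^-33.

Ca3(PO4)2(s) ⇌ 3 Ca^2+ + 2 PO4^3-
Ksp = [Ca^2+]^3[PO4^3-]^2
Precipitation begins when Q = Ksp. With [Ca^2+] = 0.084 M:
1.9 × 10^-33 = (0.084)^3 × [PO4^3-]^2
[PO4^3-] = (1.9 × 10^-33 / 5.93 x 10^-4)^(1/2) = 1.8 x 10^-15 M

[PO4^3-] = 1.8e-15 M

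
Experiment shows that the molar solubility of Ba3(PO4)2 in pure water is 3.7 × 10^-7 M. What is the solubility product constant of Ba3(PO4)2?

Ba3(PO4)2(s) <=> 3 Ba^2+(aq) + 2 PO4^3-(aq)
With molar solubility s: [Ba^2+] = 3s, [PO4^3-] = 2s.
Ksp = [Ba^2+]^3[PO4^3-]^2
Ksp = (3s)^3(2s)^2 = 108s^5
Ksp = 108 × (3.7 x 10^-7)^5 = 7.5 × 10^-31

Ksp ≈ 7.5 x 10^-31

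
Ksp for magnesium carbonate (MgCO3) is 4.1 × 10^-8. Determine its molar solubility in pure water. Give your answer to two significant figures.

MgCO3(s) ⇌ Mg^2+(aq) + CO3^2-(aq)
Ksp = [Mg^2+][CO3^2-]
Let s = molar solubility. Then [Mg^2+] = s and [CO3^2-] = s.
Ksp = (s)(s) = s^2
s = (4.1 × 10^-8)^(1/2) = 2.0 × 10^-4 M

s ≈ 2.0 x 10^-4 M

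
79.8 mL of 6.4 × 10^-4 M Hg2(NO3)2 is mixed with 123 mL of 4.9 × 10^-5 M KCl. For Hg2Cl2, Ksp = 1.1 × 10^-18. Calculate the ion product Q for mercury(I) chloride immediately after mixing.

Total volume = 79.8 + 123 = 202.8 mL.
[Hg2^2+] = 6.4 × 10^-4 × (79.8/202.8) = 2.52 × 10^-4 M
[Cl^-] = 4.9 x 10^-5 × (123/202.8) = 2.97 x 10^-5 M
Hg2Cl2(s) ⇌ Hg2^2+(aq) + 2 Cl^-(aq), so Q = [Hg2^2+][Cl^-]^2
Q = (2.52 × 10^-4)(2.97 × 10^-5)^2 = 2.2 x 10^-13
Q > Ksp, so Hg2Cl2 will precipitate.

2.2e-13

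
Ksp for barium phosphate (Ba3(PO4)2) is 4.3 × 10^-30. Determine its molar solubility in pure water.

Ba3(PO4)2(s) <=> 3 Ba^2+(aq) + 2 PO4^3-(aq)
Ksp = [Ba^2+]^3[PO4^3-]^2
If s mol/L of Ba3(PO4)2 dissolves, [Ba^2+] = 3s and [PO4^3-] = 2s.
Ksp = (3s)^3(2s)^2 = 108s^5
Solving, s = (4.3 × 10^-30/108)^(1/5) = 5.2 × 10^-7 M

s ≈ 5.2 × 10^-7 M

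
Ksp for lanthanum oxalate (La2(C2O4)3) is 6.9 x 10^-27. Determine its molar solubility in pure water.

La2(C2O4)3(s) <=> 2 La^3+ + 3 C2O4^2-
Ksp = [La^3+]^2[C2O4^2-]^3
Let s = molar solubility. Then [La^3+] = 2s and [C2O4^2-] = 3s.
Ksp = (2s)^2(3s)^3 = 108s^5
Solving, s = (6.9 x 10^-27/108)^(1/5) = 2.3 × 10^-6 M

s ≈ 2.3 x 10^-6 M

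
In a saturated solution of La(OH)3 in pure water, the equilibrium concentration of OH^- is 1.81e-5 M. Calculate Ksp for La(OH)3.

La(OH)3(s) <=> La^3+(aq) + 3 OH^-(aq)
Stoichiometry gives [La^3+] = (1/3)[OH^-] = 6.033 × 10^-6 M.
Ksp = [La^3+][OH^-]^3
Ksp = 6.033 x 10^-6 × (1.81 x 10^-5)^3 = 3.58 x 10^-20

Ksp ≈ 3.58e-20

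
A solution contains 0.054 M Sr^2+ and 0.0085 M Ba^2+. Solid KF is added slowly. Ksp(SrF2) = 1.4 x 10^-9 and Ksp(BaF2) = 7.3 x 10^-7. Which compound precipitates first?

SrF2

Precipitation of each salt starts when its ion product equals its Ksp.
For SrF2: 1.4 x 10^-9 = 0.054 × [F^-]^2  ⇒  [F^-] = 1.6 × 10^-4 M.
For BaF2: 7.3 x 10^-7 = 0.0085 × [F^-]^2  ⇒  [F^-] = 9.3 × 10^-3 M.
The salt with the lower threshold [F^-] precipitates first: SrF2.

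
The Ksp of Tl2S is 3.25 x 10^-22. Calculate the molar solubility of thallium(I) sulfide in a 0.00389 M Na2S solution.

1.45 × 10^-10 M

Tl2S(s) ⇌ 2 Tl^+(aq) + S^2-(aq)
Ksp = [Tl^+]^2[S^2-]
Let s be the molar solubility in this solution. [Tl^+] = 2s, [S^2-] = 0.00389 + s ≈ 0.00389 (since S^2- from Na2S dominates).
Ksp ≈ (2s)^2 × 0.00389
s = 1.45 × 10^-10 M
Check: s = 1.4 x 10^-10 ≪ 0.00389, so the approximation is valid.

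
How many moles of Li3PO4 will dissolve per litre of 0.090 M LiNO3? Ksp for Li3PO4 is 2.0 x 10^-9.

s = 2.7 × 10^-6 M

Li3PO4(s) <=> 3 Li^+(aq) + PO4^3-(aq)
Ksp = [Li^+]^3[PO4^3-]
Let s = moles of Li3PO4 that dissolve per litre. [Li^+] = 0.090 + 3s ≈ 0.090, [PO4^3-] = s (Ksp is small, so little additional dissolves).
Ksp ≈ (0.090)^3 × s
s = 2.7 × 10^-6 M
Check: 3s = 8.2 × 10^-6 ≪ 0.090, so the approximation is valid.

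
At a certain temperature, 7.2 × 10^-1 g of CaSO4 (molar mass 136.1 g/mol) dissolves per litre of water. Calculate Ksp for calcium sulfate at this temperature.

Molar solubility s = (7.2 × 10^-1 g/L) / (136.1 g/mol) = 5.29 x 10^-3 M.
CaSO4(s) ⇌ Ca^2+(aq) + SO4^2-(aq)
With molar solubility s: [Ca^2+] = s, [SO4^2-] = s.
Ksp = [Ca^2+][SO4^2-]
Ksp = s^2
Ksp = (5.29 × 10^-3)^2 = 2.8 × 10^-5

Ksp ≈ 2.8 x 10^-5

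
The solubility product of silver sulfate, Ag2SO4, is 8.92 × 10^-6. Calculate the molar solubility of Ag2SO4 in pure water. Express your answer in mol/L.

s = 1.31e-2 M

Ag2SO4(s) ⇌ 2 Ag^+(aq) + SO4^2-(aq)
Ksp = [Ag^+]^2[SO4^2-]
Let s = molar solubility. Then [Ag^+] = 2s and [SO4^2-] = s.
Substituting: Ksp = (2s)^2s = 4s^3
Solving, s = (8.92 × 10^-6/4)^(1/3) = 1.31 × 10^-2 M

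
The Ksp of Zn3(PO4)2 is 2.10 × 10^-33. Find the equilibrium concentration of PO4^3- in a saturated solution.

2.28 x 10^-7 M

Zn3(PO4)2(s) ⇌ 3 Zn^2+ + 2 PO4^3-
Ksp = [Zn^2+]^3[PO4^3-]^2
With molar solubility s: [Zn^2+] = 3s, [PO4^3-] = 2s.
Ksp = (3s)^3(2s)^2 = 108s^5
s^5 = 2.10 × 10^-33 / 108, so s = 1.142 x 10^-7 M
[PO4^3-] = 2s = 2.28 x 10^-7 M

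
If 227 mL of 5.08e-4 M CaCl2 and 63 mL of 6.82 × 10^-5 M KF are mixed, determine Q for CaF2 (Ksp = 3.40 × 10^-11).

Total volume = 227 + 63 = 290 mL.
[Ca^2+] = 5.08 × 10^-4 × (227/290) = 3.976 × 10^-4 M
[F^-] = 6.82 x 10^-5 × (63/290) = 1.482 x 10^-5 M
CaF2(s) ⇌ Ca^2+ + 2 F^-, so Q = [Ca^2+][F^-]^2
Q = (3.976 × 10^-4)(1.482 × 10^-5)^2 = 8.73 × 10^-14
Q < Ksp, so no precipitate of CaF2 forms.

Q = 8.73 × 10^-14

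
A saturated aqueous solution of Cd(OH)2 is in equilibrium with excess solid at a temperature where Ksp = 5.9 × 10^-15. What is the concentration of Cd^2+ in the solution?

[Cd^2+] = 1.1e-5 M

Cd(OH)2(s) ⇌ Cd^2+(aq) + 2 OH^-(aq)
Ksp = [Cd^2+][OH^-]^2
If s mol/L of Cd(OH)2 dissolves, [Cd^2+] = s and [OH^-] = 2s.
So Ksp = s × (2s)^2 = 4s^3
Solving, s = (5.9 × 10^-15/4)^(1/3) = 1.14 x 10^-5 M
[Cd^2+] = s = 1.1 × 10^-5 M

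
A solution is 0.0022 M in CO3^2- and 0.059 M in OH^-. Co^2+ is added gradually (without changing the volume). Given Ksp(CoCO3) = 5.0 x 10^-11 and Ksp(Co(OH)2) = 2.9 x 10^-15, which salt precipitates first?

Each salt begins to precipitate when Q = Ksp, i.e. when [Co^2+] reaches its threshold.
For CoCO3: 5.0 x 10^-11 = 0.0022 × [Co^2+]  ⇒  [Co^2+] = 2.3 × 10^-8 M.
For Co(OH)2: 2.9 x 10^-15 = (0.059)^2 × [Co^2+]  ⇒  [Co^2+] = 8.3 × 10^-13 M.
The salt with the lower threshold [Co^2+] precipitates first: Co(OH)2.

Co(OH)2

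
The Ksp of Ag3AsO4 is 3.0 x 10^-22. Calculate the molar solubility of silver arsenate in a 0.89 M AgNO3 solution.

4.3 × 10^-22 M

Ag3AsO4(s) ⇌ 3 Ag^+ + AsO4^3-
Ksp = [Ag^+]^3[AsO4^3-]
Let s be the molar solubility in this solution. [Ag^+] = 0.89 + 3s ≈ 0.89, [AsO4^3-] = s (Ksp is small, so little additional dissolves).
Ksp ≈ (0.89)^3 × s
s = 4.3 × 10^-22 M
Check: 3s = 1.3 × 10^-21 ≪ 0.89, so the approximation is valid.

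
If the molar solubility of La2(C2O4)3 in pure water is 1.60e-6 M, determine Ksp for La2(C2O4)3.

La2(C2O4)3(s) ⇌ 2 La^3+(aq) + 3 C2O4^2-(aq)
For each mole of La2(C2O4)3 that dissolves: [La^3+] = 2s, [C2O4^2-] = 3s.
Ksp = [La^3+]^2[C2O4^2-]^3
Substituting: Ksp = (2s)^2(3s)^3 = 108s^5
Ksp = 108 × (1.60 × 10^-6)^5 = 1.13 × 10^-27

Ksp = 1.13 x 10^-27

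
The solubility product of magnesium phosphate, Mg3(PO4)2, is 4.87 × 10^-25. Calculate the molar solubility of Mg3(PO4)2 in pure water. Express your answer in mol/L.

s ≈ 5.38 × 10^-6 M

Mg3(PO4)2(s) ⇌ 3 Mg^2+ + 2 PO4^3-
Ksp = [Mg^2+]^3[PO4^3-]^2
If s mol/L of Mg3(PO4)2 dissolves, [Mg^2+] = 3s and [PO4^3-] = 2s.
Substituting: Ksp = (3s)^3(2s)^2 = 108s^5
Solving, s = (4.87 × 10^-25/108)^(1/5) = 5.38 x 10^-6 M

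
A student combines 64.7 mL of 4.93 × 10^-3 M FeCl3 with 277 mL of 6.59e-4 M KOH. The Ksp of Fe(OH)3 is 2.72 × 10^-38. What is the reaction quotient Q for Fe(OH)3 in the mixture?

Total volume = 64.7 + 277 = 341.7 mL.
[Fe^3+] = 4.93 × 10^-3 × (64.7/341.7) = 9.335 x 10^-4 M
[OH^-] = 6.59 x 10^-4 × (277/341.7) = 5.342 × 10^-4 M
Fe(OH)3(s) ⇌ Fe^3+(aq) + 3 OH^-(aq), so Q = [Fe^3+][OH^-]^3
Q = (9.335 x 10^-4)(5.342 × 10^-4)^3 = 1.42 × 10^-13
Q > Ksp, so Fe(OH)3 will precipitate.

Q = 1.42 × 10^-13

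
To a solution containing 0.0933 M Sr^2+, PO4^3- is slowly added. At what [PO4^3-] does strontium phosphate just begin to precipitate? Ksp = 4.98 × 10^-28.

[PO4^3-] ≈ 7.83e-13 M

Sr3(PO4)2(s) <=> 3 Sr^2+(aq) + 2 PO4^3-(aq)
Ksp = [Sr^2+]^3[PO4^3-]^2
Precipitation begins when Q = Ksp. With [Sr^2+] = 0.0933 M:
4.98 × 10^-28 = (0.0933)^3 × [PO4^3-]^2
[PO4^3-] = (4.98 × 10^-28 / 8.122 × 10^-4)^(1/2) = 7.83 × 10^-13 M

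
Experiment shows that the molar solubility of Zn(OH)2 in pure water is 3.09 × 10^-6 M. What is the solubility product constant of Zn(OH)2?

Zn(OH)2(s) <=> Zn^2+ + 2 OH^-
For each mole of Zn(OH)2 that dissolves: [Zn^2+] = s, [OH^-] = 2s.
Ksp = [Zn^2+][OH^-]^2
Ksp = s(2s)^2 = 4s^3
Ksp = 4 × (3.09 × 10^-6)^3 = 1.18 × 10^-16

Ksp = 1.18 × 10^-16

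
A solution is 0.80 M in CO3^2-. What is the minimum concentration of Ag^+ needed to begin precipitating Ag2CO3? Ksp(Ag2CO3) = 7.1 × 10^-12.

3.0 x 10^-6 M

Ag2CO3(s) ⇌ 2 Ag^+ + CO3^2-
Ksp = [Ag^+]^2[CO3^2-]
Precipitation begins when Q = Ksp. With [CO3^2-] = 0.80 M:
7.1 × 10^-12 = (0.80) × [Ag^+]^2
[Ag^+] = (7.1 × 10^-12 / 8.0 × 10^-1)^(1/2) = 3.0 × 10^-6 M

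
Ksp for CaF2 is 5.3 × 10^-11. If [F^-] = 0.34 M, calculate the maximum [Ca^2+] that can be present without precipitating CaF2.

CaF2(s) <=> Ca^2+ + 2 F^-
Ksp = [Ca^2+][F^-]^2
Precipitation begins when Q = Ksp. With [F^-] = 0.34 M:
5.3 × 10^-11 = (0.34)^2 × [Ca^2+]
[Ca^2+] = (5.3 × 10^-11 / 1.16 × 10^-1) = 4.6 × 10^-10 M

[Ca^2+] ≈ 4.6 × 10^-10 M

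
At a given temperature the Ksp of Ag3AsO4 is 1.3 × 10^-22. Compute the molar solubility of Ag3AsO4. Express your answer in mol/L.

Ag3AsO4(s) ⇌ 3 Ag^+ + AsO4^3-
Ksp = [Ag^+]^3[AsO4^3-]
If s mol/L of Ag3AsO4 dissolves, [Ag^+] = 3s and [AsO4^3-] = s.
So Ksp = (3s)^3 × s = 27s^4
s = (1.3 × 10^-22 / 27)^(1/4) = 1.5 × 10^-6 M

s = 1.5 × 10^-6 M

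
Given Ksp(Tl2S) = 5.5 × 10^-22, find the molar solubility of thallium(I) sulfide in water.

s = 5.2e-8 M

Tl2S(s) ⇌ 2 Tl^+(aq) + S^2-(aq)
Ksp = [Tl^+]^2[S^2-]
Let s = molar solubility. Then [Tl^+] = 2s and [S^2-] = s.
Substituting: Ksp = (2s)^2s = 4s^3
s^3 = 5.5 × 10^-22 / 4, so s = 5.2 × 10^-8 M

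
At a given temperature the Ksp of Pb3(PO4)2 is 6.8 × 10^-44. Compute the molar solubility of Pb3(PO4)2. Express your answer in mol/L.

s = 9.1 × 10^-10 M

Pb3(PO4)2(s) ⇌ 3 Pb^2+ + 2 PO4^3-
Ksp = [Pb^2+]^3[PO4^3-]^2
Let s = molar solubility. Then [Pb^2+] = 3s and [PO4^3-] = 2s.
Ksp = (3s)^3(2s)^2 = 108s^5
Solving, s = (6.8 × 10^-44/108)^(1/5) = 9.1 × 10^-10 M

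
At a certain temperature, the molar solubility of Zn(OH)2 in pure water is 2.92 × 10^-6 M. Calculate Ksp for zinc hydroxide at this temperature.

Ksp ≈ 9.96e-17

Zn(OH)2(s) <=> Zn^2+(aq) + 2 OH^-(aq)
For each mole of Zn(OH)2 that dissolves: [Zn^2+] = s, [OH^-] = 2s.
Ksp = [Zn^2+][OH^-]^2
Substituting: Ksp = s(2s)^2 = 4s^3
With s = 2.92 × 10^-6: Ksp = 9.96 × 10^-17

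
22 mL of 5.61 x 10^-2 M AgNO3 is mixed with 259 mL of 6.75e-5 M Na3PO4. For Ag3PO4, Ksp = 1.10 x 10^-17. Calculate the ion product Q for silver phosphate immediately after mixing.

Total volume = 22 + 259 = 281 mL.
[Ag^+] = 5.61 x 10^-2 × (22/281) = 4.392 × 10^-3 M
[PO4^3-] = 6.75 x 10^-5 × (259/281) = 6.222 x 10^-5 M
Ag3PO4(s) ⇌ 3 Ag^+(aq) + PO4^3-(aq), so Q = [Ag^+]^3[PO4^3-]
Q = (4.392 × 10^-3)^3(6.222 x 10^-5) = 5.27 × 10^-12
Q > Ksp, so Ag3PO4 will precipitate.

Q ≈ 5.27 x 10^-12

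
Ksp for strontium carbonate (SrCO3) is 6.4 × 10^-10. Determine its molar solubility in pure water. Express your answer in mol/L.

s = 2.5e-5 M

SrCO3(s) ⇌ Sr^2+(aq) + CO3^2-(aq)
Ksp = [Sr^2+][CO3^2-]
Let s = molar solubility. Then [Sr^2+] = s and [CO3^2-] = s.
Ksp = s^2
s = (6.4 × 10^-10)^(1/2) = 2.5 x 10^-5 M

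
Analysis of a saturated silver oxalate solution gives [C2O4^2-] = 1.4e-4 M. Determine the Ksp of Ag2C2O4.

Ag2C2O4(s) <=> 2 Ag^+(aq) + C2O4^2-(aq)
Stoichiometry gives [Ag^+] = (2/1)[C2O4^2-] = 2.80 × 10^-4 M.
Ksp = [Ag^+]^2[C2O4^2-]
Ksp = (2.80 × 10^-4)^2 × 1.4 × 10^-4 = 1.1 x 10^-11

Ksp = 1.1 × 10^-11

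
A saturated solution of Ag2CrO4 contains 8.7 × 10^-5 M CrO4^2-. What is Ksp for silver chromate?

Ksp ≈ 2.6 × 10^-12

Ag2CrO4(s) ⇌ 2 Ag^+(aq) + CrO4^2-(aq)
Stoichiometry gives [Ag^+] = (2/1)[CrO4^2-] = 1.74 × 10^-4 M.
Ksp = [Ag^+]^2[CrO4^2-]
Ksp = (1.74 × 10^-4)^2 × 8.7 × 10^-5 = 2.6 × 10^-12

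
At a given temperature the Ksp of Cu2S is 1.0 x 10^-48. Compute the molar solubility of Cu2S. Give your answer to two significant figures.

Cu2S(s) ⇌ 2 Cu^+(aq) + S^2-(aq)
Ksp = [Cu^+]^2[S^2-]
For each mole of Cu2S that dissolves: [Cu^+] = 2s, [S^2-] = s.
So Ksp = (2s)^2 × s = 4s^3
s = (1.0 x 10^-48 / 4)^(1/3) = 6.3 x 10^-17 M

s = 6.3 × 10^-17 M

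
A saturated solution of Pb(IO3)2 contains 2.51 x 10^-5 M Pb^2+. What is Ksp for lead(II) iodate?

Ksp = 6.33e-14

Pb(IO3)2(s) <=> Pb^2+(aq) + 2 IO3^-(aq)
Stoichiometry gives [IO3^-] = (2/1)[Pb^2+] = 5.020 × 10^-5 M.
Ksp = [Pb^2+][IO3^-]^2
Ksp = 2.51 × 10^-5 × (5.020 × 10^-5)^2 = 6.33 × 10^-14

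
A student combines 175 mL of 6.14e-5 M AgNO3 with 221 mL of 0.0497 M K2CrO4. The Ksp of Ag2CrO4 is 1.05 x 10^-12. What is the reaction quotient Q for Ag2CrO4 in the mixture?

Q ≈ 2.04e-11

Total volume = 175 + 221 = 396 mL.
[Ag^+] = 6.14 x 10^-5 × (175/396) = 2.713 × 10^-5 M
[CrO4^2-] = 4.97 × 10^-2 × (221/396) = 2.774 × 10^-2 M
Ag2CrO4(s) <=> 2 Ag^+ + CrO4^2-, so Q = [Ag^+]^2[CrO4^2-]
Q = (2.713 x 10^-5)^2(2.774 x 10^-2) = 2.04 x 10^-11
Q > Ksp, so Ag2CrO4 will precipitate.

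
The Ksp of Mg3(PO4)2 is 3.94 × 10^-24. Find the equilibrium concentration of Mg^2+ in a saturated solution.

[Mg^2+] ≈ 2.45 × 10^-5 M

Mg3(PO4)2(s) <=> 3 Mg^2+(aq) + 2 PO4^3-(aq)
Ksp = [Mg^2+]^3[PO4^3-]^2
With molar solubility s: [Mg^2+] = 3s, [PO4^3-] = 2s.
Ksp = (3s)^3(2s)^2 = 108s^5
s = (3.94 × 10^-24 / 108)^(1/5) = 8.174 x 10^-6 M
[Mg^2+] = 3s = 2.45 × 10^-5 M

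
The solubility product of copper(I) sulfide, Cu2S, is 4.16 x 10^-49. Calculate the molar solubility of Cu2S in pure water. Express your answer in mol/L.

Cu2S(s) <=> 2 Cu^+ + S^2-
Ksp = [Cu^+]^2[S^2-]
If s mol/L of Cu2S dissolves, [Cu^+] = 2s and [S^2-] = s.
So Ksp = (2s)^2 × s = 4s^3
s^3 = 4.16 x 10^-49 / 4, so s = 4.70 × 10^-17 M

s ≈ 4.70 × 10^-17 M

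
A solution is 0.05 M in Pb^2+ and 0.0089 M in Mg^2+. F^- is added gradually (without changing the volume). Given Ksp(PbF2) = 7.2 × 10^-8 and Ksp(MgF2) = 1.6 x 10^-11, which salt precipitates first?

Each salt begins to precipitate when Q = Ksp, i.e. when [F^-] reaches its threshold.
For PbF2: 7.2 × 10^-8 = 0.05 × [F^-]^2  ⇒  [F^-] = 1.2 × 10^-3 M.
For MgF2: 1.6 x 10^-11 = 0.0089 × [F^-]^2  ⇒  [F^-] = 4.2 × 10^-5 M.
The salt with the lower threshold [F^-] precipitates first: MgF2.

MgF2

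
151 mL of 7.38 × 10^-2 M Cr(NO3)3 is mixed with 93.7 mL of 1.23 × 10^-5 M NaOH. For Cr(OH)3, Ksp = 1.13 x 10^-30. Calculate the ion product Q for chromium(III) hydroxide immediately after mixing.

Total volume = 151 + 93.7 = 244.7 mL.
[Cr^3+] = 7.38 × 10^-2 × (151/244.7) = 4.554 × 10^-2 M
[OH^-] = 1.23 x 10^-5 × (93.7/244.7) = 4.710 × 10^-6 M
Cr(OH)3(s) <=> Cr^3+ + 3 OH^-, so Q = [Cr^3+][OH^-]^3
Q = (4.554 × 10^-2)(4.710 × 10^-6)^3 = 4.76 x 10^-18
Q > Ksp, so Cr(OH)3 will precipitate.

Q = 4.76 x 10^-18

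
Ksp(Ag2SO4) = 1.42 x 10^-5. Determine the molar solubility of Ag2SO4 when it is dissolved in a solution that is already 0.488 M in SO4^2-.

Ag2SO4(s) ⇌ 2 Ag^+ + SO4^2-
Ksp = [Ag^+]^2[SO4^2-]
If s mol/L dissolves here, [Ag^+] = 2s, [SO4^2-] = 0.488 + s ≈ 0.488 (Ksp is small, so little additional dissolves).
Ksp ≈ (2s)^2 × 0.488
s = 2.70 x 10^-3 M
Check: s = 2.7 x 10^-3 ≪ 0.488, so the approximation is valid.

s = 2.70 x 10^-3 M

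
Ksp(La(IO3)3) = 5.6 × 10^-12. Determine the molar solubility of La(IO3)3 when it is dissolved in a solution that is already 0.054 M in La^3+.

La(IO3)3(s) ⇌ La^3+(aq) + 3 IO3^-(aq)
Ksp = [La^3+][IO3^-]^3
Let s be the molar solubility in this solution. [La^3+] = 0.054 + s ≈ 0.054, [IO3^-] = 3s (since the La^3+ already present dominates).
Ksp ≈ 0.054 × (3s)^3
s = 1.6 × 10^-4 M
Check: s = 1.6 x 10^-4 ≪ 0.054, so the approximation is valid.

1.6 × 10^-4 M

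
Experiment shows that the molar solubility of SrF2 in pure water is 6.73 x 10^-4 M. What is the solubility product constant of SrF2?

Ksp = 1.22 x 10^-9

SrF2(s) <=> Sr^2+(aq) + 2 F^-(aq)
Let s = molar solubility. Then [Sr^2+] = s and [F^-] = 2s.
Ksp = [Sr^2+][F^-]^2
Substituting: Ksp = s(2s)^2 = 4s^3
With s = 6.73 × 10^-4: Ksp = 1.22 x 10^-9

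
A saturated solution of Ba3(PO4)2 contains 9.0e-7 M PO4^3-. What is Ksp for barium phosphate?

Ksp = 2.0 × 10^-30

Ba3(PO4)2(s) <=> 3 Ba^2+ + 2 PO4^3-
Stoichiometry gives [Ba^2+] = (3/2)[PO4^3-] = 1.35 × 10^-6 M.
Ksp = [Ba^2+]^3[PO4^3-]^2
Ksp = (1.35 x 10^-6)^3 × (9.0 × 10^-7)^2 = 2.0 × 10^-30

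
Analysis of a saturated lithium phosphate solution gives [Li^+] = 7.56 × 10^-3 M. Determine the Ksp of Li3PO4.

Ksp ≈ 1.09e-9

Li3PO4(s) ⇌ 3 Li^+ + PO4^3-
Stoichiometry gives [PO4^3-] = (1/3)[Li^+] = 2.520 × 10^-3 M.
Ksp = [Li^+]^3[PO4^3-]
Ksp = (7.56 × 10^-3)^3 × 2.520 x 10^-3 = 1.09 × 10^-9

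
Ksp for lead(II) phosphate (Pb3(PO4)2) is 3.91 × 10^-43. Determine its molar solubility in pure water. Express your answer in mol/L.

s ≈ 1.29 x 10^-9 M

Pb3(PO4)2(s) ⇌ 3 Pb^2+ + 2 PO4^3-
Ksp = [Pb^2+]^3[PO4^3-]^2
For each mole of Pb3(PO4)2 that dissolves: [Pb^2+] = 3s, [PO4^3-] = 2s.
Ksp = (3s)^3(2s)^2 = 108s^5
Solving, s = (3.91 × 10^-43/108)^(1/5) = 1.29 × 10^-9 M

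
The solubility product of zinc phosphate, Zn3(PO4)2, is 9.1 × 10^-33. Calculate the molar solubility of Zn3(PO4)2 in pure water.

Zn3(PO4)2(s) ⇌ 3 Zn^2+ + 2 PO4^3-
Ksp = [Zn^2+]^3[PO4^3-]^2
With molar solubility s: [Zn^2+] = 3s, [PO4^3-] = 2s.
So Ksp = (3s)^3 × (2s)^2 = 108s^5
Solving, s = (9.1 × 10^-33/108)^(1/5) = 1.5 × 10^-7 M

s ≈ 1.5e-7 M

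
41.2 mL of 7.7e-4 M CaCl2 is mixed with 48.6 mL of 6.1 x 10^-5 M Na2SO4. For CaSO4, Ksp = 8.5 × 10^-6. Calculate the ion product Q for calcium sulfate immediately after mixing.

Total volume = 41.2 + 48.6 = 89.8 mL.
[Ca^2+] = 7.7 × 10^-4 × (41.2/89.8) = 3.53 x 10^-4 M
[SO4^2-] = 6.1 × 10^-5 × (48.6/89.8) = 3.30 × 10^-5 M
CaSO4(s) ⇌ Ca^2+ + SO4^2-, so Q = [Ca^2+][SO4^2-]
Q = (3.53 × 10^-4)(3.30 x 10^-5) = 1.2 × 10^-8
Q < Ksp, so no precipitate of CaSO4 forms.

Q = 1.2 x 10^-8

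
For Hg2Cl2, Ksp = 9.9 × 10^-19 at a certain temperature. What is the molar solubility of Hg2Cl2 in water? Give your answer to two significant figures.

Hg2Cl2(s) <=> Hg2^2+ + 2 Cl^-
Ksp = [Hg2^2+][Cl^-]^2
For each mole of Hg2Cl2 that dissolves: [Hg2^2+] = s, [Cl^-] = 2s.
Ksp = s(2s)^2 = 4s^3
s = (9.9 × 10^-19 / 4)^(1/3) = 6.3 × 10^-7 M

6.3 × 10^-7 M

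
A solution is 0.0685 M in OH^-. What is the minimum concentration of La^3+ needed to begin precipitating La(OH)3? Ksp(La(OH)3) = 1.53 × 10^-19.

[La^3+] = 4.76e-16 M

La(OH)3(s) ⇌ La^3+ + 3 OH^-
Ksp = [La^3+][OH^-]^3
Precipitation begins when Q = Ksp. With [OH^-] = 0.0685 M:
1.53 × 10^-19 = (0.0685)^3 × [La^3+]
[La^3+] = (1.53 × 10^-19 / 3.214 x 10^-4) = 4.76 x 10^-16 M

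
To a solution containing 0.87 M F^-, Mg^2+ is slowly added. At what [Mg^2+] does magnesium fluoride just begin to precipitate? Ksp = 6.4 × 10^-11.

[Mg^2+] ≈ 8.5e-11 M

MgF2(s) ⇌ Mg^2+ + 2 F^-
Ksp = [Mg^2+][F^-]^2
Precipitation begins when Q = Ksp. With [F^-] = 0.87 M:
6.4 × 10^-11 = (0.87)^2 × [Mg^2+]
[Mg^2+] = (6.4 × 10^-11 / 7.57 × 10^-1) = 8.5 × 10^-11 M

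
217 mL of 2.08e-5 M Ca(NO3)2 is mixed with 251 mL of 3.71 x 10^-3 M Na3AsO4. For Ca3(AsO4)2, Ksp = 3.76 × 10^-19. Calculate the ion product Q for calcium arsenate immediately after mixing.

Q ≈ 3.55e-21

Total volume = 217 + 251 = 468 mL.
[Ca^2+] = 2.08 × 10^-5 × (217/468) = 9.644 × 10^-6 M
[AsO4^3-] = 3.71 × 10^-3 × (251/468) = 1.990 x 10^-3 M
Ca3(AsO4)2(s) ⇌ 3 Ca^2+ + 2 AsO4^3-, so Q = [Ca^2+]^3[AsO4^3-]^2
Q = (9.644 x 10^-6)^3(1.990 × 10^-3)^2 = 3.55 × 10^-21
Q < Ksp, so no precipitate of Ca3(AsO4)2 forms.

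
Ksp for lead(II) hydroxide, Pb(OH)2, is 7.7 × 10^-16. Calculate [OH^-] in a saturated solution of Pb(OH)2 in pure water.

Pb(OH)2(s) <=> Pb^2+(aq) + 2 OH^-(aq)
Ksp = [Pb^2+][OH^-]^2
If s mol/L of Pb(OH)2 dissolves, [Pb^2+] = s and [OH^-] = 2s.
So Ksp = s × (2s)^2 = 4s^3
s = (7.7 × 10^-16 / 4)^(1/3) = 5.77 × 10^-6 M
[OH^-] = 2s = 1.2 × 10^-5 M

[OH^-] = 1.2 x 10^-5 M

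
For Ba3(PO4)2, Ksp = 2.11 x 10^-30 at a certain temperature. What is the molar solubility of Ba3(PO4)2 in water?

Ba3(PO4)2(s) ⇌ 3 Ba^2+ + 2 PO4^3-
Ksp = [Ba^2+]^3[PO4^3-]^2
With molar solubility s: [Ba^2+] = 3s, [PO4^3-] = 2s.
Substituting: Ksp = (3s)^3(2s)^2 = 108s^5
s^5 = 2.11 x 10^-30 / 108, so s = 4.55 x 10^-7 M

s ≈ 4.55e-7 M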